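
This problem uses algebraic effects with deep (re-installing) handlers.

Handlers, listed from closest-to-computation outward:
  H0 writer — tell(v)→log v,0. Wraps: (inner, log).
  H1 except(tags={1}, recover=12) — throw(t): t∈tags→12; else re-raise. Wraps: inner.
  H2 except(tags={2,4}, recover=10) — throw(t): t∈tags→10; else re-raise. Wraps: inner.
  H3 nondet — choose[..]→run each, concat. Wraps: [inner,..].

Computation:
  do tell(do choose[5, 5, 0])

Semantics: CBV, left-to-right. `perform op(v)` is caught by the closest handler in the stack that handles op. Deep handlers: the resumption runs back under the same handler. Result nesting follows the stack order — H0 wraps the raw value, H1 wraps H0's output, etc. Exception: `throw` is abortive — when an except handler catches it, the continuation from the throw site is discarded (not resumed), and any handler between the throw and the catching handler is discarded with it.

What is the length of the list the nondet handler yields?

Answer: 3

Evaluation trace:
choose[5, 5, 0] @ H3
  branch[0] choose=5:
    tell(5) @ H0 ⇒ log+=5
    H0 returns (0, (5))
    H1 returns (0, (5))
    H2 returns (0, (5))
    H3 returns [(0, (5))]
  branch[1] choose=5:
    tell(5) @ H0 ⇒ log+=5
    H0 returns (0, (5))
    H1 returns (0, (5))
    H2 returns (0, (5))
    H3 returns [(0, (5))]
  branch[2] choose=0:
    tell(0) @ H0 ⇒ log+=0
    H0 returns (0, (0))
    H1 returns (0, (0))
    H2 returns (0, (0))
    H3 returns [(0, (0))]
= [(0, (5)), (0, (5)), (0, (0))]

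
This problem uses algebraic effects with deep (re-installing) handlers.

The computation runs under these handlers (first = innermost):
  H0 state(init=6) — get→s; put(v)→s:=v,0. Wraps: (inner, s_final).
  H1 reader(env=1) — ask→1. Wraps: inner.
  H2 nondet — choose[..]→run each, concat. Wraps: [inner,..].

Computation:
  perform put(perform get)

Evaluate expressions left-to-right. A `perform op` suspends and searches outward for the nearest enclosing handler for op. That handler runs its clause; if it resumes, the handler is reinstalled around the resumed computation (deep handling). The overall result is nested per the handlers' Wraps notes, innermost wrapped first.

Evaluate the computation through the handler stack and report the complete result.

Evaluation trace:
get @ H0 ⇒ 6
put(6) @ H0 ⇒ s:=6
H0 returns (0, 6)
H1 returns (0, 6)
H2 returns [(0, 6)]
= [(0, 6)]

Answer: [(0, 6)]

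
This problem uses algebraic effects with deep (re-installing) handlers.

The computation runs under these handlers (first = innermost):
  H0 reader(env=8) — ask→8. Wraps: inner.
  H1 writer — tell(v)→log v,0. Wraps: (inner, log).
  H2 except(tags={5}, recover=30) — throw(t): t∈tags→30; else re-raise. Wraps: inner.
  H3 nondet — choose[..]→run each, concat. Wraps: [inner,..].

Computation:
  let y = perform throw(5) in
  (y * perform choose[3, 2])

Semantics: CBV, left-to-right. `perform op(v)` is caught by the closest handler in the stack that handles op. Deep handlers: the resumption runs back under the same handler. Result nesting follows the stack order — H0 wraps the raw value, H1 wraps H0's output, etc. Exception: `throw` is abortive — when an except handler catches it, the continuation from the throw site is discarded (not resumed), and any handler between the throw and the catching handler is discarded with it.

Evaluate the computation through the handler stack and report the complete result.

Evaluation trace:
throw(5) @ H2 caught ⇒ 30
H3 returns [30]
= [30]

Answer: [30]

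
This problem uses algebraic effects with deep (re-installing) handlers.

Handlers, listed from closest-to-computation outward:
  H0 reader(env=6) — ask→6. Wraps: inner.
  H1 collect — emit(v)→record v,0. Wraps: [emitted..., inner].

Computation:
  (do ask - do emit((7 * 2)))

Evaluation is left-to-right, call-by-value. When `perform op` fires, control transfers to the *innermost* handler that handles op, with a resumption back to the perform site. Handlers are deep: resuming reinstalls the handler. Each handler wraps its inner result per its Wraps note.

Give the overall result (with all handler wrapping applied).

Answer: [14, 6]

Step-by-step:
ask @ H0 ⇒ 6
emit(14) @ H1 ⇒ out+=14
H0 returns 6
H1 returns [14, 6]
= [14, 6]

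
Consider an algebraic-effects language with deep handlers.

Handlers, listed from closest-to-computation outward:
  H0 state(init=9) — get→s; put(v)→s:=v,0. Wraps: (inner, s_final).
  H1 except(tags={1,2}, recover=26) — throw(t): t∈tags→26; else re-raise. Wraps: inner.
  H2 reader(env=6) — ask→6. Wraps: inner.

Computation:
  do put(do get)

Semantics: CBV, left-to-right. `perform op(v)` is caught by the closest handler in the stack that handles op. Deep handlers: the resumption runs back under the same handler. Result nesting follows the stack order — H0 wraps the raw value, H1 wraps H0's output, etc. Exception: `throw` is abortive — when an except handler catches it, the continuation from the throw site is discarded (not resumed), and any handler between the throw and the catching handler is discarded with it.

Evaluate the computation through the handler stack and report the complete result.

Answer: (0, 9)

Working:
get @ H0 ⇒ 9
put(9) @ H0 ⇒ s:=9
H0 returns (0, 9)
H1 returns (0, 9)
H2 returns (0, 9)
= (0, 9)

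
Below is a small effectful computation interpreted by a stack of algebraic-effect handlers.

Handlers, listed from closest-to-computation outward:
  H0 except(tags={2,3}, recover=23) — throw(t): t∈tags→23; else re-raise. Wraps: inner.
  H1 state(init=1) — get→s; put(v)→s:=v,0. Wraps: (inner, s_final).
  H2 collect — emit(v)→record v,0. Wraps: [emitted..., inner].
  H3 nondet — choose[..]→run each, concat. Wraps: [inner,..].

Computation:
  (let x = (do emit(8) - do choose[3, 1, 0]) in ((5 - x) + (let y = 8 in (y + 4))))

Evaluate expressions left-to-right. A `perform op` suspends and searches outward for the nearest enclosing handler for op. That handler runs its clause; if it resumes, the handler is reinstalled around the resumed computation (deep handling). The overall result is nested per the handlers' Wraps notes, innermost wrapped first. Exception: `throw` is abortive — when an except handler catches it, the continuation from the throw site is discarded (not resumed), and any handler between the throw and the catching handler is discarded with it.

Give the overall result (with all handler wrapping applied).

Working:
emit(8) @ H2 ⇒ out+=8
choose[3, 1, 0] @ H3
  branch[0] choose=3:
    H0 returns 20
    H1 returns (20, 1)
    H2 returns [8, (20, 1)]
    H3 returns [[8, (20, 1)]]
  branch[1] choose=1:
    H0 returns 18
    H1 returns (18, 1)
    H2 returns [8, (18, 1)]
    H3 returns [[8, (18, 1)]]
  branch[2] choose=0:
    H0 returns 17
    H1 returns (17, 1)
    H2 returns [8, (17, 1)]
    H3 returns [[8, (17, 1)]]
= [[8, (20, 1)], [8, (18, 1)], [8, (17, 1)]]

Answer: [[8, (20, 1)], [8, (18, 1)], [8, (17, 1)]]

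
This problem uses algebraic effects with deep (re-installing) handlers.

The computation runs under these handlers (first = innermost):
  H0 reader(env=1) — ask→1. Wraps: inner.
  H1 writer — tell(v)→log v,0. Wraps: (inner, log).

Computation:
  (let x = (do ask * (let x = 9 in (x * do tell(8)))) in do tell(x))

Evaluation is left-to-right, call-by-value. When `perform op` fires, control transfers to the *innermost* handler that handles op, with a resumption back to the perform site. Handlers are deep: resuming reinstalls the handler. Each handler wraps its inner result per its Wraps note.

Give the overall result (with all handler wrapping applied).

Step-by-step:
ask @ H0 ⇒ 1
tell(8) @ H1 ⇒ log+=8
tell(0) @ H1 ⇒ log+=0
H0 returns 0
H1 returns (0, (8, 0))
= (0, (8, 0))

Answer: (0, (8, 0))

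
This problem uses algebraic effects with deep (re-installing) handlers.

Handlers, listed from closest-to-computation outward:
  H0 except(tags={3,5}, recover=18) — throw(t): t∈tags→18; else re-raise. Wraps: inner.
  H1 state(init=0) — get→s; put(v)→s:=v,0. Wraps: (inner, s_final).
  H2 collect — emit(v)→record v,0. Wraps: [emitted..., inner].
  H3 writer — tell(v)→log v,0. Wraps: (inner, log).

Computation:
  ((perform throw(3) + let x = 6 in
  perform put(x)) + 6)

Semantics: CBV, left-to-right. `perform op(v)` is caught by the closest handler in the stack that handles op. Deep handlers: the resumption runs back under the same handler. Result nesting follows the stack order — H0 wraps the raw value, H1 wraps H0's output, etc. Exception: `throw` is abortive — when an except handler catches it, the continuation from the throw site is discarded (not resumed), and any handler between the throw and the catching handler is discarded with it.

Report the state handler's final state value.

Answer: 0

Step-by-step:
throw(3) @ H0 caught ⇒ 18
H1 returns (18, 0)
H2 returns [(18, 0)]
H3 returns ([(18, 0)], ())
= ([(18, 0)], ())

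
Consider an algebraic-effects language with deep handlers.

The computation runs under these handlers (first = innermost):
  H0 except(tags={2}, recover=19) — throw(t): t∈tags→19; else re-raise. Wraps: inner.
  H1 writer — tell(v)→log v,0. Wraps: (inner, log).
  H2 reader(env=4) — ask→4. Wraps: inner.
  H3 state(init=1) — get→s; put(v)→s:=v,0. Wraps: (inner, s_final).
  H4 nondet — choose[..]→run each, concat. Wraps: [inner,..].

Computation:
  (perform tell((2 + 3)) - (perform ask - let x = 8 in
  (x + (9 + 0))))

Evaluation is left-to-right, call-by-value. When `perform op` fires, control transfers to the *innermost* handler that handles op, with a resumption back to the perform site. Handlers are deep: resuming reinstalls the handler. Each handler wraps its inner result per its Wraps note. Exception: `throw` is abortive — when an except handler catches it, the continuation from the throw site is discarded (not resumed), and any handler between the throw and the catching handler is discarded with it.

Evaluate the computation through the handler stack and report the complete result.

Working:
tell(5) @ H1 ⇒ log+=5
ask @ H2 ⇒ 4
H0 returns 13
H1 returns (13, (5))
H2 returns (13, (5))
H3 returns ((13, (5)), 1)
H4 returns [((13, (5)), 1)]
= [((13, (5)), 1)]

Answer: [((13, (5)), 1)]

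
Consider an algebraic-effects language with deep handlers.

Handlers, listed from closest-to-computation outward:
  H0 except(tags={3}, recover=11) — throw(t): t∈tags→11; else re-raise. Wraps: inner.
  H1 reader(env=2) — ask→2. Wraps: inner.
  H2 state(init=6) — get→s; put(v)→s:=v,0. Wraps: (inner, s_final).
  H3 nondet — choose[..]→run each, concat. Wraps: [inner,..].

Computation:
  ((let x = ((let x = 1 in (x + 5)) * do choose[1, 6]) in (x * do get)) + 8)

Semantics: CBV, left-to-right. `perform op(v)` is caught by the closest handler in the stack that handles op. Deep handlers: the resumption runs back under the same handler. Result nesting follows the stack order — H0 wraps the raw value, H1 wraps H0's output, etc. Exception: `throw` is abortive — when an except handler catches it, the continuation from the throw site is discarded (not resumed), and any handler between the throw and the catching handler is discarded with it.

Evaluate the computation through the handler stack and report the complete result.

Answer: [(44, 6), (224, 6)]

Evaluation trace:
choose[1, 6] @ H3
  branch[0] choose=1:
    get @ H2 ⇒ 6
    H0 returns 44
    H1 returns 44
    H2 returns (44, 6)
    H3 returns [(44, 6)]
  branch[1] choose=6:
    get @ H2 ⇒ 6
    H0 returns 224
    H1 returns 224
    H2 returns (224, 6)
    H3 returns [(224, 6)]
= [(44, 6), (224, 6)]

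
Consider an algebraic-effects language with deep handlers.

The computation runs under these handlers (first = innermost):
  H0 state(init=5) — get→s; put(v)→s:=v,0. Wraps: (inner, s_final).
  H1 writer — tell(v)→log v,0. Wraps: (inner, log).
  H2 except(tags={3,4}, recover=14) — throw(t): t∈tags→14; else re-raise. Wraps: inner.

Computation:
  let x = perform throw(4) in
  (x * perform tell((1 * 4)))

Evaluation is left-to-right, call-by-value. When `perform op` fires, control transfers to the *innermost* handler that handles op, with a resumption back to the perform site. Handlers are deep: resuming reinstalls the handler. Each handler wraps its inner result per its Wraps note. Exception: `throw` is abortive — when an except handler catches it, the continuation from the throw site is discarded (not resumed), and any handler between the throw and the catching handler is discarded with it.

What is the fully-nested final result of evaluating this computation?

Answer: 14

Step-by-step:
throw(4) @ H2 caught ⇒ 14
= 14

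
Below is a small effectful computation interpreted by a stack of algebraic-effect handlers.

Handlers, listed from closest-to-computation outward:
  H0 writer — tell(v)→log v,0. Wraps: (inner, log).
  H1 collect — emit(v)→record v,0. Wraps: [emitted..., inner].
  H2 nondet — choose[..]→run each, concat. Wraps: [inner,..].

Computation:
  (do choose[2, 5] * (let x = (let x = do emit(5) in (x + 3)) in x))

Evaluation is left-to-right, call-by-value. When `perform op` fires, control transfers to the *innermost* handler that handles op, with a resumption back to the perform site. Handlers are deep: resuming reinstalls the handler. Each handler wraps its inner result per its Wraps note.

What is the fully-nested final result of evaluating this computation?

Answer: [[5, (6, ())], [5, (15, ())]]

Working:
choose[2, 5] @ H2
  branch[0] choose=2:
    emit(5) @ H1 ⇒ out+=5
    H0 returns (6, ())
    H1 returns [5, (6, ())]
    H2 returns [[5, (6, ())]]
  branch[1] choose=5:
    emit(5) @ H1 ⇒ out+=5
    H0 returns (15, ())
    H1 returns [5, (15, ())]
    H2 returns [[5, (15, ())]]
= [[5, (6, ())], [5, (15, ())]]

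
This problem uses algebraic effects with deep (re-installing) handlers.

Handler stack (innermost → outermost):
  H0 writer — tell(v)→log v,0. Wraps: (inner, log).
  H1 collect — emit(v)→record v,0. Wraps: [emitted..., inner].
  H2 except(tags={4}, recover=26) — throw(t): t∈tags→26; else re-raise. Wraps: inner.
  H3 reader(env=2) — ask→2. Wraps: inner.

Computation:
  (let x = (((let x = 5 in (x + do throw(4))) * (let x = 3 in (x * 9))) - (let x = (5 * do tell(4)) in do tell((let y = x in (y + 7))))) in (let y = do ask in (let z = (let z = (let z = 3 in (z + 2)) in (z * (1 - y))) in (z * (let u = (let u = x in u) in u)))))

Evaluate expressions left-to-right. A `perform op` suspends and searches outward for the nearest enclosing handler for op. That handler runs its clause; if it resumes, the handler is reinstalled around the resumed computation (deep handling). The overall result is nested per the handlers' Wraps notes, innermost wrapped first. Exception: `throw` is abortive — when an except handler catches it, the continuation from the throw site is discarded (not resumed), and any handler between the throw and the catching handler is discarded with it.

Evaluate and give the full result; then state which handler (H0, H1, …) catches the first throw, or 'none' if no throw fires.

Answer: 26 ; first throw caught by: H2

Step-by-step:
throw(4) @ H2 caught ⇒ 26
H3 returns 26
= 26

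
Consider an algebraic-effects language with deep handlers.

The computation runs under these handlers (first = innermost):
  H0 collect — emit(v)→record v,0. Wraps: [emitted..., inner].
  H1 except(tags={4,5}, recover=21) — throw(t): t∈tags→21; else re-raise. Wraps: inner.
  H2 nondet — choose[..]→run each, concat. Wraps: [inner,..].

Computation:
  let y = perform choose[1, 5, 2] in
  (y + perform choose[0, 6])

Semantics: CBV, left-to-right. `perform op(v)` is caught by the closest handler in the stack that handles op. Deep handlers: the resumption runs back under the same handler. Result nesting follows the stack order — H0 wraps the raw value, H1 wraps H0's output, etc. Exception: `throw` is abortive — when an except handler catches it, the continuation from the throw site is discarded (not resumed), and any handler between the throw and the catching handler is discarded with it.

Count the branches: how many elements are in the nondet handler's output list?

Answer: 6

Step-by-step:
choose[1, 5, 2] @ H2
  branch[0] choose=1:
    choose[0, 6] @ H2
      branch[0] choose=0:
        H0 returns [1]
        H1 returns [1]
        H2 returns [[1]]
      branch[1] choose=6:
        H0 returns [7]
        H1 returns [7]
        H2 returns [[7]]
  branch[1] choose=5:
    choose[0, 6] @ H2
      branch[0] choose=0:
        H0 returns [5]
        H1 returns [5]
        H2 returns [[5]]
      branch[1] choose=6:
        H0 returns [11]
        H1 returns [11]
        H2 returns [[11]]
  branch[2] choose=2:
    choose[0, 6] @ H2
      branch[0] choose=0:
        H0 returns [2]
        H1 returns [2]
        H2 returns [[2]]
      branch[1] choose=6:
        H0 returns [8]
        H1 returns [8]
        H2 returns [[8]]
= [[1], [7], [5], [11], [2], [8]]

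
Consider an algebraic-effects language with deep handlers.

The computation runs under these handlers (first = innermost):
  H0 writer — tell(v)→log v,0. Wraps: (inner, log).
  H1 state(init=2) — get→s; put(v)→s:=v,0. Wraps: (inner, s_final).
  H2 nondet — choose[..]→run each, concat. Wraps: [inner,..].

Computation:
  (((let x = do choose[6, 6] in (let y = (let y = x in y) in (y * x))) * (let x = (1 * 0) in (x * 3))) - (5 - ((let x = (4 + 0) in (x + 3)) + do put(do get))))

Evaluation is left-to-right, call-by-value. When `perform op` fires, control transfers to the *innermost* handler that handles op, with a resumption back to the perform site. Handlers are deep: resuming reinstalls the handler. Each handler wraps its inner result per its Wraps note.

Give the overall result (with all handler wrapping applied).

Evaluation trace:
choose[6, 6] @ H2
  branch[0] choose=6:
    get @ H1 ⇒ 2
    put(2) @ H1 ⇒ s:=2
    H0 returns (2, ())
    H1 returns ((2, ()), 2)
    H2 returns [((2, ()), 2)]
  branch[1] choose=6:
    get @ H1 ⇒ 2
    put(2) @ H1 ⇒ s:=2
    H0 returns (2, ())
    H1 returns ((2, ()), 2)
    H2 returns [((2, ()), 2)]
= [((2, ()), 2), ((2, ()), 2)]

Answer: [((2, ()), 2), ((2, ()), 2)]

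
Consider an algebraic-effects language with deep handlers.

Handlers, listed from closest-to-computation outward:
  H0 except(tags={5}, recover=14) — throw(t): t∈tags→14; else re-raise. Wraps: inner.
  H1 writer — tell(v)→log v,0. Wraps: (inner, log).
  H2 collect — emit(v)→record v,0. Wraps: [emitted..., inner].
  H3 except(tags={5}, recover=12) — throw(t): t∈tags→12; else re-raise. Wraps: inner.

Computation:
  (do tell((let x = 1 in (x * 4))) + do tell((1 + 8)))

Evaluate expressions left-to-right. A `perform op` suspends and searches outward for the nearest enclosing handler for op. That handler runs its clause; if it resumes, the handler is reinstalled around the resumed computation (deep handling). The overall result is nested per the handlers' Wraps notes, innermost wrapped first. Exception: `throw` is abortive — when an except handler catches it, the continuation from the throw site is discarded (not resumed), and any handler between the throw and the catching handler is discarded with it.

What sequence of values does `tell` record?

Answer: (4, 9)

Evaluation trace:
tell(4) @ H1 ⇒ log+=4
tell(9) @ H1 ⇒ log+=9
H0 returns 0
H1 returns (0, (4, 9))
H2 returns [(0, (4, 9))]
H3 returns [(0, (4, 9))]
= [(0, (4, 9))]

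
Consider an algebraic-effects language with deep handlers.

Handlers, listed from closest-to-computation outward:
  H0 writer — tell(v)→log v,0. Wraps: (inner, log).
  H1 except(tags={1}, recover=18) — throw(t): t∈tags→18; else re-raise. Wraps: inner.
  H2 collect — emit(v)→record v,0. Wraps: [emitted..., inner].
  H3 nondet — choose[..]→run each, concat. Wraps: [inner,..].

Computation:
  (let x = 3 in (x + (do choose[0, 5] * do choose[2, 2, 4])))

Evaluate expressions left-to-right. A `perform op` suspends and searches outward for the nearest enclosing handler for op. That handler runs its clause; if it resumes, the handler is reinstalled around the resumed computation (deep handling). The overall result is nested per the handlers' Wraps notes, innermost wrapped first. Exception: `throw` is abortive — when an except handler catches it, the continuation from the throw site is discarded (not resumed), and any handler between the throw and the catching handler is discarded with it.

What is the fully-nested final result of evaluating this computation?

Working:
choose[0, 5] @ H3
  branch[0] choose=0:
    choose[2, 2, 4] @ H3
      branch[0] choose=2:
        H0 returns (3, ())
        H1 returns (3, ())
        H2 returns [(3, ())]
        H3 returns [[(3, ())]]
      branch[1] choose=2:
        H0 returns (3, ())
        H1 returns (3, ())
        H2 returns [(3, ())]
        H3 returns [[(3, ())]]
      branch[2] choose=4:
        H0 returns (3, ())
        H1 returns (3, ())
        H2 returns [(3, ())]
        H3 returns [[(3, ())]]
  branch[1] choose=5:
    choose[2, 2, 4] @ H3
      branch[0] choose=2:
        H0 returns (13, ())
        H1 returns (13, ())
        H2 returns [(13, ())]
        H3 returns [[(13, ())]]
      branch[1] choose=2:
        H0 returns (13, ())
        H1 returns (13, ())
        H2 returns [(13, ())]
        H3 returns [[(13, ())]]
      branch[2] choose=4:
        H0 returns (23, ())
        H1 returns (23, ())
        H2 returns [(23, ())]
        H3 returns [[(23, ())]]
= [[(3, ())], [(3, ())], [(3, ())], [(13, ())], [(13, ())], [(23, ())]]

Answer: [[(3, ())], [(3, ())], [(3, ())], [(13, ())], [(13, ())], [(23, ())]]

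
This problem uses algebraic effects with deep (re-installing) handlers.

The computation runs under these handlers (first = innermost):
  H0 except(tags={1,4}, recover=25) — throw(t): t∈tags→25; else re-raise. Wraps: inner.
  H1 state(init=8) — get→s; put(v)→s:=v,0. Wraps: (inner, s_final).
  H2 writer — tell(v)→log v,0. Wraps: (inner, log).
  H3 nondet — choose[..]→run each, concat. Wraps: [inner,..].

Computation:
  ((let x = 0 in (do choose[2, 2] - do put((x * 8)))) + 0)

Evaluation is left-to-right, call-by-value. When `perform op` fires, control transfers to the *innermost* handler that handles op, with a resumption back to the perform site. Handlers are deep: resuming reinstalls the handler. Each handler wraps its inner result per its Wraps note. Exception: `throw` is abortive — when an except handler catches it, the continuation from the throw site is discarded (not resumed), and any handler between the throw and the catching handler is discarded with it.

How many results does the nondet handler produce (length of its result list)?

Answer: 2

Evaluation trace:
choose[2, 2] @ H3
  branch[0] choose=2:
    put(0) @ H1 ⇒ s:=0
    H0 returns 2
    H1 returns (2, 0)
    H2 returns ((2, 0), ())
    H3 returns [((2, 0), ())]
  branch[1] choose=2:
    put(0) @ H1 ⇒ s:=0
    H0 returns 2
    H1 returns (2, 0)
    H2 returns ((2, 0), ())
    H3 returns [((2, 0), ())]
= [((2, 0), ()), ((2, 0), ())]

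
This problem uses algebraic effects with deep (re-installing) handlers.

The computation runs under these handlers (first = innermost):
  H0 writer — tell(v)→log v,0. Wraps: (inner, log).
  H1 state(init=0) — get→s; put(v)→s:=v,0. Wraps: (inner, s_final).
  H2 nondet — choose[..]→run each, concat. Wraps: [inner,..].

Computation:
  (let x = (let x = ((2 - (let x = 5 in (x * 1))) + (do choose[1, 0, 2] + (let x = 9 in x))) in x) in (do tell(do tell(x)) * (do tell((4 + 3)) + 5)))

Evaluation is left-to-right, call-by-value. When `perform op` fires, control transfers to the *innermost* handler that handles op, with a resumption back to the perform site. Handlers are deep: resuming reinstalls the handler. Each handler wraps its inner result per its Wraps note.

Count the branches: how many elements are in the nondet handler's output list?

Step-by-step:
choose[1, 0, 2] @ H2
  branch[0] choose=1:
    tell(7) @ H0 ⇒ log+=7
    tell(0) @ H0 ⇒ log+=0
    tell(7) @ H0 ⇒ log+=7
    H0 returns (0, (7, 0, 7))
    H1 returns ((0, (7, 0, 7)), 0)
    H2 returns [((0, (7, 0, 7)), 0)]
  branch[1] choose=0:
    tell(6) @ H0 ⇒ log+=6
    tell(0) @ H0 ⇒ log+=0
    tell(7) @ H0 ⇒ log+=7
    H0 returns (0, (6, 0, 7))
    H1 returns ((0, (6, 0, 7)), 0)
    H2 returns [((0, (6, 0, 7)), 0)]
  branch[2] choose=2:
    tell(8) @ H0 ⇒ log+=8
    tell(0) @ H0 ⇒ log+=0
    tell(7) @ H0 ⇒ log+=7
    H0 returns (0, (8, 0, 7))
    H1 returns ((0, (8, 0, 7)), 0)
    H2 returns [((0, (8, 0, 7)), 0)]
= [((0, (7, 0, 7)), 0), ((0, (6, 0, 7)), 0), ((0, (8, 0, 7)), 0)]

Answer: 3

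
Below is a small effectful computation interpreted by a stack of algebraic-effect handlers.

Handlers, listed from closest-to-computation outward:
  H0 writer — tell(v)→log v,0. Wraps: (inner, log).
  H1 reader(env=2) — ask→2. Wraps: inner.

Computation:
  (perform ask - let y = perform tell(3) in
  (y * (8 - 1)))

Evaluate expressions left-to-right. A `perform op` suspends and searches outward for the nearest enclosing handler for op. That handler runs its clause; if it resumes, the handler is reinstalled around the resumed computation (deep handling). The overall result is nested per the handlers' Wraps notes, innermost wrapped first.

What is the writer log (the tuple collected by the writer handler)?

Answer: (3)

Step-by-step:
ask @ H1 ⇒ 2
tell(3) @ H0 ⇒ log+=3
H0 returns (2, (3))
H1 returns (2, (3))
= (2, (3))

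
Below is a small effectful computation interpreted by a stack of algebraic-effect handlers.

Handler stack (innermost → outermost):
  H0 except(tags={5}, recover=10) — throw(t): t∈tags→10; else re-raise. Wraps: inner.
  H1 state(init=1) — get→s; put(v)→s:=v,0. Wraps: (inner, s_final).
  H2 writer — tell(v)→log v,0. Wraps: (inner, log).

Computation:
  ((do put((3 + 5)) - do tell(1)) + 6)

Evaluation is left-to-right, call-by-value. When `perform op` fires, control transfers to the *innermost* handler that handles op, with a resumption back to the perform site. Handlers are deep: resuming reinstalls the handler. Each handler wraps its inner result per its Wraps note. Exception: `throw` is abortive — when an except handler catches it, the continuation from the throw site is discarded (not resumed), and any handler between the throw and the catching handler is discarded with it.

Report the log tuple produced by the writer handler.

Evaluation trace:
put(8) @ H1 ⇒ s:=8
tell(1) @ H2 ⇒ log+=1
H0 returns 6
H1 returns (6, 8)
H2 returns ((6, 8), (1))
= ((6, 8), (1))

Answer: (1)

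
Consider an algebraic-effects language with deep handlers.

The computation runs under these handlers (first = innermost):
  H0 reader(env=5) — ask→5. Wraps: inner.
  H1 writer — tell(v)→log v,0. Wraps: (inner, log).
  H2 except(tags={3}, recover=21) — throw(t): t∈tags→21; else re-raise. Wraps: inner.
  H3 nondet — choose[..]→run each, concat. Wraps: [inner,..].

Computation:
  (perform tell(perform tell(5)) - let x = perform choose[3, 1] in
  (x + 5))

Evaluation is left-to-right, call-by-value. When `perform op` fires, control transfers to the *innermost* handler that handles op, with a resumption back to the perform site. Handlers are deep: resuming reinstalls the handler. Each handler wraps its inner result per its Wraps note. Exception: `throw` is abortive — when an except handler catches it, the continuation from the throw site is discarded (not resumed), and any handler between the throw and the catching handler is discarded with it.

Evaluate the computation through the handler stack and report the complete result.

Evaluation trace:
tell(5) @ H1 ⇒ log+=5
tell(0) @ H1 ⇒ log+=0
choose[3, 1] @ H3
  branch[0] choose=3:
    H0 returns -8
    H1 returns (-8, (5, 0))
    H2 returns (-8, (5, 0))
    H3 returns [(-8, (5, 0))]
  branch[1] choose=1:
    H0 returns -6
    H1 returns (-6, (5, 0))
    H2 returns (-6, (5, 0))
    H3 returns [(-6, (5, 0))]
= [(-8, (5, 0)), (-6, (5, 0))]

Answer: [(-8, (5, 0)), (-6, (5, 0))]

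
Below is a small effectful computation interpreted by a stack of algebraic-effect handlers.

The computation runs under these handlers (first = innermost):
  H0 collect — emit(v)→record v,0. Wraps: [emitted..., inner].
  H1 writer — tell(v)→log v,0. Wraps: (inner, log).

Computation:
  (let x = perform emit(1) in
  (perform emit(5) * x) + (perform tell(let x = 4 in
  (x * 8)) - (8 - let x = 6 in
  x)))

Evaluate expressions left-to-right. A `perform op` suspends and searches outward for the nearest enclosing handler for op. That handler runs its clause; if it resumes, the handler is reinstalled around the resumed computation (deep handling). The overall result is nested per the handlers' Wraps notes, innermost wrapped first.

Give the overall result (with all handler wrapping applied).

Answer: ([1, 5, -2], (32))

Step-by-step:
emit(1) @ H0 ⇒ out+=1
emit(5) @ H0 ⇒ out+=5
tell(32) @ H1 ⇒ log+=32
H0 returns [1, 5, -2]
H1 returns ([1, 5, -2], (32))
= ([1, 5, -2], (32))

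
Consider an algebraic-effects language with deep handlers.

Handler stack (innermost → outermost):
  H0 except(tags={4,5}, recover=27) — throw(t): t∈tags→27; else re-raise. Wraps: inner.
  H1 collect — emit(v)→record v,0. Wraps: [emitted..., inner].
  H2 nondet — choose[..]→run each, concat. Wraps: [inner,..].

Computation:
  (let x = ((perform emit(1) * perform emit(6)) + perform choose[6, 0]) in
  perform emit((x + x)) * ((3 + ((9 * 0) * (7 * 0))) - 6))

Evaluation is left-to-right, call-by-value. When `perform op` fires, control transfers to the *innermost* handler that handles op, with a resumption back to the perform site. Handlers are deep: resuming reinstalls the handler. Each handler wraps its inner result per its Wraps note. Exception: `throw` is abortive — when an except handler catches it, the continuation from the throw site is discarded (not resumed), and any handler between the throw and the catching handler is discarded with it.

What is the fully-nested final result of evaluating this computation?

Step-by-step:
emit(1) @ H1 ⇒ out+=1
emit(6) @ H1 ⇒ out+=6
choose[6, 0] @ H2
  branch[0] choose=6:
    emit(12) @ H1 ⇒ out+=12
    H0 returns 0
    H1 returns [1, 6, 12, 0]
    H2 returns [[1, 6, 12, 0]]
  branch[1] choose=0:
    emit(0) @ H1 ⇒ out+=0
    H0 returns 0
    H1 returns [1, 6, 0, 0]
    H2 returns [[1, 6, 0, 0]]
= [[1, 6, 12, 0], [1, 6, 0, 0]]

Answer: [[1, 6, 12, 0], [1, 6, 0, 0]]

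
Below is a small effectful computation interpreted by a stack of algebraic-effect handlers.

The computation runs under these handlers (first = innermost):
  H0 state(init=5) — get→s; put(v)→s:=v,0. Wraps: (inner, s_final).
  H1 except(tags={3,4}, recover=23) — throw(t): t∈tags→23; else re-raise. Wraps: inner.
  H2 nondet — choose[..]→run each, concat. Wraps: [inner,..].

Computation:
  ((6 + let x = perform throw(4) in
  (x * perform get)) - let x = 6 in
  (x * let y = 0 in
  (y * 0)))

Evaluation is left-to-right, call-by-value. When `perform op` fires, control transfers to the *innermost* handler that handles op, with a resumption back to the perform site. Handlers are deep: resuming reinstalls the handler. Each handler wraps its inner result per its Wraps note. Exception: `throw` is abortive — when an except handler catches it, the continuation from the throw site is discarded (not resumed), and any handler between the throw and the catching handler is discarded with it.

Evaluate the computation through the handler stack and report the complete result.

Step-by-step:
throw(4) @ H1 caught ⇒ 23
H2 returns [23]
= [23]

Answer: [23]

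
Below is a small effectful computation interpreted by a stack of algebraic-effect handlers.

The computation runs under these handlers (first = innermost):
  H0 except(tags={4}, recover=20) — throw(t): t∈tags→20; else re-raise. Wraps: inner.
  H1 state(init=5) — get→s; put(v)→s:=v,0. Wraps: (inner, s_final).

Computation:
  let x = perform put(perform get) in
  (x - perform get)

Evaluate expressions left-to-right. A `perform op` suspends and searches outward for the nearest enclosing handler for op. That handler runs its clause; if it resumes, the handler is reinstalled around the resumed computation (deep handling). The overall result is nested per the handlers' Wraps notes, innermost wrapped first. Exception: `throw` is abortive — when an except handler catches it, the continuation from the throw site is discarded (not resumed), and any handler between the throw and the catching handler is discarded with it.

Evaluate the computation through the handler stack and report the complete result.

Answer: (-5, 5)

Evaluation trace:
get @ H1 ⇒ 5
put(5) @ H1 ⇒ s:=5
get @ H1 ⇒ 5
H0 returns -5
H1 returns (-5, 5)
= (-5, 5)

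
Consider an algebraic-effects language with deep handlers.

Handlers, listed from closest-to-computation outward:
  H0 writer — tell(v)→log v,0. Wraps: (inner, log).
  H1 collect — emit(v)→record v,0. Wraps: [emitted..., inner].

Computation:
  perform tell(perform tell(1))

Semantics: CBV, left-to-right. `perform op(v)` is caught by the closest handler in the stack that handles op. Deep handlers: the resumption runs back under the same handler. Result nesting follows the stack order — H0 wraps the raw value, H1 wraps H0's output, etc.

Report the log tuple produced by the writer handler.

Step-by-step:
tell(1) @ H0 ⇒ log+=1
tell(0) @ H0 ⇒ log+=0
H0 returns (0, (1, 0))
H1 returns [(0, (1, 0))]
= [(0, (1, 0))]

Answer: (1, 0)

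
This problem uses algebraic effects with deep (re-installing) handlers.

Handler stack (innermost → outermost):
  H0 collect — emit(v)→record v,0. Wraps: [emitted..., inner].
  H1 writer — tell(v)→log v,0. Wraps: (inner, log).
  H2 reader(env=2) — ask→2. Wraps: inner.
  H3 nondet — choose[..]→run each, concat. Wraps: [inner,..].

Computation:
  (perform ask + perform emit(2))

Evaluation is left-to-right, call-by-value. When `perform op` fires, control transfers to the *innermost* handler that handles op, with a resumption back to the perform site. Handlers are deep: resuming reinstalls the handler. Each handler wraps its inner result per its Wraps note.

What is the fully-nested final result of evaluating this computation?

Evaluation trace:
ask @ H2 ⇒ 2
emit(2) @ H0 ⇒ out+=2
H0 returns [2, 2]
H1 returns ([2, 2], ())
H2 returns ([2, 2], ())
H3 returns [([2, 2], ())]
= [([2, 2], ())]

Answer: [([2, 2], ())]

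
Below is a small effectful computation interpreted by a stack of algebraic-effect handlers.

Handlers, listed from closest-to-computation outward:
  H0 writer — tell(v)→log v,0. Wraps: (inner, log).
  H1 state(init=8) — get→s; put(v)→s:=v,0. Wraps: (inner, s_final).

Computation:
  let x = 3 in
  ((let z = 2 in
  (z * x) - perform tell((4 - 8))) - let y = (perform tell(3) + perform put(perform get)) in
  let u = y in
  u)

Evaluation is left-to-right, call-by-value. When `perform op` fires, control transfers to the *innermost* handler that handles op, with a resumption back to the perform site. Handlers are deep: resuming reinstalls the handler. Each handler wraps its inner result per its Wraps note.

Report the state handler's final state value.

Evaluation trace:
tell(-4) @ H0 ⇒ log+=-4
tell(3) @ H0 ⇒ log+=3
get @ H1 ⇒ 8
put(8) @ H1 ⇒ s:=8
H0 returns (6, (-4, 3))
H1 returns ((6, (-4, 3)), 8)
= ((6, (-4, 3)), 8)

Answer: 8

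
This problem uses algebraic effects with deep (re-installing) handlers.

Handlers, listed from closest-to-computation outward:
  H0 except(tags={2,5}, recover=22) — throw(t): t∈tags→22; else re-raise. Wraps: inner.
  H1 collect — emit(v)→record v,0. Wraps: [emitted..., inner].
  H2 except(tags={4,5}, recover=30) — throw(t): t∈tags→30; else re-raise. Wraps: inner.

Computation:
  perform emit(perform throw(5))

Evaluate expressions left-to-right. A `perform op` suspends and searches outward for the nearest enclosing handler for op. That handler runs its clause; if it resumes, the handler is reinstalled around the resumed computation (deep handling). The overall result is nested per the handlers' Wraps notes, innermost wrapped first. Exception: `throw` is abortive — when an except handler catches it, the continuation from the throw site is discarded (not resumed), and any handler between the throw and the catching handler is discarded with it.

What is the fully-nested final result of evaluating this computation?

Step-by-step:
throw(5) @ H0 caught ⇒ 22
H1 returns [22]
H2 returns [22]
= [22]

Answer: [22]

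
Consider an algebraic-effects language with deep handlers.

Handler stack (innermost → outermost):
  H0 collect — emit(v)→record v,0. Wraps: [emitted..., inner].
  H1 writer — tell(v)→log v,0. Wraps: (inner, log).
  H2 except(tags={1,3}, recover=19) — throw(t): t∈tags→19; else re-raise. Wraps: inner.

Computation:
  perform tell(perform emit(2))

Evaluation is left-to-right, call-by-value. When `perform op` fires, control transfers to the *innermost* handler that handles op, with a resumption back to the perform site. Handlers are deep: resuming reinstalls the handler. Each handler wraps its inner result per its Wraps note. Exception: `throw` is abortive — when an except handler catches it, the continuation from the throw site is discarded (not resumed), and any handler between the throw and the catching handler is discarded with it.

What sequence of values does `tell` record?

Working:
emit(2) @ H0 ⇒ out+=2
tell(0) @ H1 ⇒ log+=0
H0 returns [2, 0]
H1 returns ([2, 0], (0))
H2 returns ([2, 0], (0))
= ([2, 0], (0))

Answer: (0)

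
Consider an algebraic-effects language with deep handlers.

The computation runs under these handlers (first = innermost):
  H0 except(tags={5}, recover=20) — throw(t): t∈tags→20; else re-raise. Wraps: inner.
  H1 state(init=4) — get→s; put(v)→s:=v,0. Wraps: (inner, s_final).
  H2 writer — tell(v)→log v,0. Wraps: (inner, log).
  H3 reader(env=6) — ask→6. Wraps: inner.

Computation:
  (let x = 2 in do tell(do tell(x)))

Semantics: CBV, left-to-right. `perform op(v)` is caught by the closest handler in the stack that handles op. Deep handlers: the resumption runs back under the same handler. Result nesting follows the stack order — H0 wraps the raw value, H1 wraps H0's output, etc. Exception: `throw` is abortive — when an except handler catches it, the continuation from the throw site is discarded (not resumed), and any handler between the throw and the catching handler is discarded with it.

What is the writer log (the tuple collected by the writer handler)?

Working:
tell(2) @ H2 ⇒ log+=2
tell(0) @ H2 ⇒ log+=0
H0 returns 0
H1 returns (0, 4)
H2 returns ((0, 4), (2, 0))
H3 returns ((0, 4), (2, 0))
= ((0, 4), (2, 0))

Answer: (2, 0)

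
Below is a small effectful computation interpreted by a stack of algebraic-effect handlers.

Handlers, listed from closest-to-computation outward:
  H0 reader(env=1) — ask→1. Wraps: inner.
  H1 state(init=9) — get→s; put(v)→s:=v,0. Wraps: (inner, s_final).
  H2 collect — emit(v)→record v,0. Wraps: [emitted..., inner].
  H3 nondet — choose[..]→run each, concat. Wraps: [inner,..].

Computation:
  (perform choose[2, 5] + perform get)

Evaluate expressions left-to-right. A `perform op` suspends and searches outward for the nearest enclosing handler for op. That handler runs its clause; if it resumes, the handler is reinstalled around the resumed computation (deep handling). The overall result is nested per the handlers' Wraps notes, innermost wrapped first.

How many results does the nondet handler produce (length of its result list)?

Answer: 2

Working:
choose[2, 5] @ H3
  branch[0] choose=2:
    get @ H1 ⇒ 9
    H0 returns 11
    H1 returns (11, 9)
    H2 returns [(11, 9)]
    H3 returns [[(11, 9)]]
  branch[1] choose=5:
    get @ H1 ⇒ 9
    H0 returns 14
    H1 returns (14, 9)
    H2 returns [(14, 9)]
    H3 returns [[(14, 9)]]
= [[(11, 9)], [(14, 9)]]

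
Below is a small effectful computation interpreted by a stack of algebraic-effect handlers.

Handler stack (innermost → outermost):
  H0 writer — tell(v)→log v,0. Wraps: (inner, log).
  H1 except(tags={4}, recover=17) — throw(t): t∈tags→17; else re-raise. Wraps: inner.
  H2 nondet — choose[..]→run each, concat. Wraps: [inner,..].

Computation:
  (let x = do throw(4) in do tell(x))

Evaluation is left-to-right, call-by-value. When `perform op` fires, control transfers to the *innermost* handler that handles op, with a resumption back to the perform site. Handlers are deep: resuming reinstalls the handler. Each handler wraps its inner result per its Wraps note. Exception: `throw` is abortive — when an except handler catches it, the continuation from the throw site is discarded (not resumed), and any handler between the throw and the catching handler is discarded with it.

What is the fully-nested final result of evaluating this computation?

Answer: [17]

Step-by-step:
throw(4) @ H1 caught ⇒ 17
H2 returns [17]
= [17]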